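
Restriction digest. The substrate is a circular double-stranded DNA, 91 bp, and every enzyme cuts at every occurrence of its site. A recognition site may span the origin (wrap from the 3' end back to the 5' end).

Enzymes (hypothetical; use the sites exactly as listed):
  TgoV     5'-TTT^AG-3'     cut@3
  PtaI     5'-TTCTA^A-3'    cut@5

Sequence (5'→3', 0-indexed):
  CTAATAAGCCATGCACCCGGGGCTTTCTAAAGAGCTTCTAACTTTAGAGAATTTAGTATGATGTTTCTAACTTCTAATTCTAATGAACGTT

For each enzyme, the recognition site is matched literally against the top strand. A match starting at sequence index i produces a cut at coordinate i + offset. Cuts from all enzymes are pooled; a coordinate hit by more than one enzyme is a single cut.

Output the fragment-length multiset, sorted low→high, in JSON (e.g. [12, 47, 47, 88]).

Scan for sites:
  TgoV (TTTAG, off=3): starts [42, 51] → cuts [45, 54]
  PtaI (TTCTAA, off=5): starts [24, 35, 64, 71, 77, 89] → cuts [3, 29, 40, 69, 76, 82]

Pooled cuts: [3, 29, 40, 45, 54, 69, 76, 82]

Fragment lengths:
  3→29: 26 bp
  29→40: 11 bp
  40→45: 5 bp
  45→54: 9 bp
  54→69: 15 bp
  69→76: 7 bp
  76→82: 6 bp
  82→3 (wrap): 91-82+3 = 12 bp

[5,6,7,9,11,12,15,26]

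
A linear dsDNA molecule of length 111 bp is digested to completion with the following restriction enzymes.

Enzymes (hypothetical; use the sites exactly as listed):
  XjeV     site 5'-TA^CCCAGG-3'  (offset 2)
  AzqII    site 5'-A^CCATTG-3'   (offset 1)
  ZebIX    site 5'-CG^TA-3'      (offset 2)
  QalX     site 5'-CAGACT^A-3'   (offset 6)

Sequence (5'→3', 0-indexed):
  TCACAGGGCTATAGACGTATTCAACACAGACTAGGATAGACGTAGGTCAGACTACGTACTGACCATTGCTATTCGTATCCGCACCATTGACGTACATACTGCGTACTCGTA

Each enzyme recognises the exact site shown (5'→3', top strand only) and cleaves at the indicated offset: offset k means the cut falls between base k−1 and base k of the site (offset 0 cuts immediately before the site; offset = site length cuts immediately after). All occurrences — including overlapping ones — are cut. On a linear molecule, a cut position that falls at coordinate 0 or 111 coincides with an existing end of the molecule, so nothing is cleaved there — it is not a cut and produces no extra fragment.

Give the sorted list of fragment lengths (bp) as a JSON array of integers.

[2,3,6,6,8,9,10,11,11,13,15,17]

Site scan:
  XjeV (TACCCAGG, off=2): no sites
  AzqII (ACCATTG, off=1): starts [61, 82] → cuts [62, 83]
  ZebIX (CGTA, off=2): starts [15, 40, 54, 73, 90, 101, 107] → cuts [17, 42, 56, 75, 92, 103, 109]
  QalX (CAGACTA, off=6): starts [26, 47] → cuts [32, 53]

All cut coordinates (distinct, sorted): [17, 32, 42, 53, 56, 62, 75, 83, 92, 103, 109]

Fragments:
  [0,17): 17 bp
  [17,32): 15 bp
  [32,42): 10 bp
  [42,53): 11 bp
  [53,56): 3 bp
  [56,62): 6 bp
  [62,75): 13 bp
  [75,83): 8 bp
  [83,92): 9 bp
  [92,103): 11 bp
  [103,109): 6 bp
  [109,111): 2 bp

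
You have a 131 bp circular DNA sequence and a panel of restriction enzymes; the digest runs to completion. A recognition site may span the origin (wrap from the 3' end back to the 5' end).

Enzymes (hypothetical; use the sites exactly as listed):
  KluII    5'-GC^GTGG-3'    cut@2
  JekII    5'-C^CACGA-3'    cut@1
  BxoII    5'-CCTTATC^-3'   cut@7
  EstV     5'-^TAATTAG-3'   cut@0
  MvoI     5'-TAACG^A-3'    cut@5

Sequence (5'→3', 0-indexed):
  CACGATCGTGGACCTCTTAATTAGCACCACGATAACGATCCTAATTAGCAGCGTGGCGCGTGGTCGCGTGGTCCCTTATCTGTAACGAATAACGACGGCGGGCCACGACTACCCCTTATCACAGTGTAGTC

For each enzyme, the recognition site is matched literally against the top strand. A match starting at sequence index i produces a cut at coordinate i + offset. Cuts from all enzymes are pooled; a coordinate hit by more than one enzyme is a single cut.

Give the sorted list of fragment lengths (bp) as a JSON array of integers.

Site scan:
  KluII (GCGTGG, off=2): starts [50, 57, 65] → cuts [52, 59, 67]
  JekII (CCACGA, off=1): starts [26, 102, 130] → cuts [0, 27, 103]
  BxoII (CCTTATC, off=7): starts [73, 113] → cuts [80, 120]
  EstV (TAATTAG, off=0): starts [17, 41] → cuts [17, 41]
  MvoI (TAACGA, off=5): starts [32, 82, 89] → cuts [37, 87, 94]

Pooled cuts: [0, 17, 27, 37, 41, 52, 59, 67, 80, 87, 94, 103, 120]

Fragment lengths:
  0→17: 17 bp
  17→27: 10 bp
  27→37: 10 bp
  37→41: 4 bp
  41→52: 11 bp
  52→59: 7 bp
  59→67: 8 bp
  67→80: 13 bp
  80→87: 7 bp
  87→94: 7 bp
  94→103: 9 bp
  103→120: 17 bp
  120→0 (wrap): 131-120+0 = 11 bp

[4,7,7,7,8,9,10,10,11,11,13,17,17]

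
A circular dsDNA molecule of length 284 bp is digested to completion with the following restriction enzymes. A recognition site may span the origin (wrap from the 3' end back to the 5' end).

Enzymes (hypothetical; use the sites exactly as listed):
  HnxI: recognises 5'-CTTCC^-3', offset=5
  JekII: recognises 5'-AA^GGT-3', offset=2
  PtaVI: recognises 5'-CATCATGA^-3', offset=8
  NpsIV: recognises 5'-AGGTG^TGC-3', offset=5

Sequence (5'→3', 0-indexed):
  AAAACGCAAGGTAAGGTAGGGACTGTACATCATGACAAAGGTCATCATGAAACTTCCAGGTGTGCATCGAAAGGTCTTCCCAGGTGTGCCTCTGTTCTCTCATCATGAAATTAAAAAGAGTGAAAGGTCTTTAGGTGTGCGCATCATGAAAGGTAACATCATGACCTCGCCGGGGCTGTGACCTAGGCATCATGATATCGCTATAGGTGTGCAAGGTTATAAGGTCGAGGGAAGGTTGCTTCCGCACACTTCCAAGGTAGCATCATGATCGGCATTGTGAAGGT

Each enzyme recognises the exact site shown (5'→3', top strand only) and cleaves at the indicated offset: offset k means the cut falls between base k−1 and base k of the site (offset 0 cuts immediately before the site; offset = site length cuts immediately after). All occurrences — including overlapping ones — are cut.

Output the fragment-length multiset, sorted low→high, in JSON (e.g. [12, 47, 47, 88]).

[2,2,4,5,5,5,6,7,8,8,10,10,10,11,11,12,12,12,13,13,13,14,17,21,22,31]

Site scan:
  HnxI (CTTCC, off=5): starts [52, 75, 238, 248] → cuts [57, 80, 243, 253]
  JekII (AAGGT, off=2): starts [7, 12, 37, 70, 123, 149, 212, 220, 231, 253, 279] → cuts [9, 14, 39, 72, 125, 151, 214, 222, 233, 255, 281]
  PtaVI (CATCATGA, off=8): starts [27, 42, 100, 141, 156, 187, 260] → cuts [35, 50, 108, 149, 164, 195, 268]
  NpsIV (AGGTGTGC, off=5): starts [57, 81, 132, 204] → cuts [62, 86, 137, 209]

All cut coordinates (distinct, sorted): [9, 14, 35, 39, 50, 57, 62, 72, 80, 86, 108, 125, 137, 149, 151, 164, 195, 209, 214, 222, 233, 243, 253, 255, 268, 281]

Fragment lengths:
  9→14: 5 bp
  14→35: 21 bp
  35→39: 4 bp
  39→50: 11 bp
  50→57: 7 bp
  57→62: 5 bp
  62→72: 10 bp
  72→80: 8 bp
  80→86: 6 bp
  86→108: 22 bp
  108→125: 17 bp
  125→137: 12 bp
  137→149: 12 bp
  149→151: 2 bp
  151→164: 13 bp
  164→195: 31 bp
  195→209: 14 bp
  209→214: 5 bp
  214→222: 8 bp
  222→233: 11 bp
  233→243: 10 bp
  243→253: 10 bp
  253→255: 2 bp
  255→268: 13 bp
  268→281: 13 bp
  281→9 (wrap): 284-281+9 = 12 bp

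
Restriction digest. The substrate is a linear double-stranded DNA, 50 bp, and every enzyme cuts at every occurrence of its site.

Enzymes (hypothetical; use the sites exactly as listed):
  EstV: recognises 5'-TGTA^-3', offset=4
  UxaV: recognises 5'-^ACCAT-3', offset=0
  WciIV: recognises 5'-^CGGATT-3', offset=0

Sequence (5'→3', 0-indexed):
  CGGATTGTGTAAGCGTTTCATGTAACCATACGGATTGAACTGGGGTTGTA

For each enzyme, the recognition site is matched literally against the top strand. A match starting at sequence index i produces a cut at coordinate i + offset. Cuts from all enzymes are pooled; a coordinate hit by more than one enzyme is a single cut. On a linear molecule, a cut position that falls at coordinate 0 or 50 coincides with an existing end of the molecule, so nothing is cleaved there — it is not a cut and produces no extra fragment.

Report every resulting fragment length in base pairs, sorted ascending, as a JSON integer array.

[6,11,13,20]

Site scan:
  EstV (TGTA, off=4): starts [7, 20, 46] → cuts [11, 24] (position 50 is a terminus of the linear molecule — no cut)
  UxaV (ACCAT, off=0): starts [24] → cuts [24]
  WciIV (CGGATT, off=0): starts [0, 30] → cuts [30] (position 0 is a terminus of the linear molecule — no cut)

Pooled cuts: [11, 24, 30]

Fragments:
  [0,11): 11 bp
  [11,24): 13 bp
  [24,30): 6 bp
  [30,50): 20 bp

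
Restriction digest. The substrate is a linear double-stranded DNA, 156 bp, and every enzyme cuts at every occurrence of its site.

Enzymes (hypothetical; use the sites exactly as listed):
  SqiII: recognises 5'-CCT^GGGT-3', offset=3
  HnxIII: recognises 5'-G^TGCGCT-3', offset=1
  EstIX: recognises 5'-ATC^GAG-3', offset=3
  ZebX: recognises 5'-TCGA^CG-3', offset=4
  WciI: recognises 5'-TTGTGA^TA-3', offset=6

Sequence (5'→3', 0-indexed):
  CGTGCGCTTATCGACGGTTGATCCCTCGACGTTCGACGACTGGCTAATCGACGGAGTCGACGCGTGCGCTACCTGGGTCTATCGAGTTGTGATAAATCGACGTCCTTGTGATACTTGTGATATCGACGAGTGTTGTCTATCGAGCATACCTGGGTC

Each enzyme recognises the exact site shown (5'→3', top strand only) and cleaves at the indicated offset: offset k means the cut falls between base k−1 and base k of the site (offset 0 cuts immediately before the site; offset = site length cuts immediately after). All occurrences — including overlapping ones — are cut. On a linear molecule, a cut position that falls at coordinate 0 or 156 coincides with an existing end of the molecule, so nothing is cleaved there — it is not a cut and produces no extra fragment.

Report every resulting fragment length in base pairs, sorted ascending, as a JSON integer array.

Scan for sites:
  SqiII (CCTGGGT, off=3): starts [71, 148] → cuts [74, 151]
  HnxIII (GTGCGCT, off=1): starts [1, 63] → cuts [2, 64]
  EstIX (ATCGAG, off=3): starts [80, 138] → cuts [83, 141]
  ZebX (TCGACG, off=4): starts [10, 25, 32, 47, 56, 96, 122] → cuts [14, 29, 36, 51, 60, 100, 126]
  WciI (TTGTGATA, off=6): starts [86, 105, 114] → cuts [92, 111, 120]

Pooled cuts: [2, 14, 29, 36, 51, 60, 64, 74, 83, 92, 100, 111, 120, 126, 141, 151]

Fragments:
  [0,2): 2 bp
  [2,14): 12 bp
  [14,29): 15 bp
  [29,36): 7 bp
  [36,51): 15 bp
  [51,60): 9 bp
  [60,64): 4 bp
  [64,74): 10 bp
  [74,83): 9 bp
  [83,92): 9 bp
  [92,100): 8 bp
  [100,111): 11 bp
  [111,120): 9 bp
  [120,126): 6 bp
  [126,141): 15 bp
  [141,151): 10 bp
  [151,156): 5 bp

[2,4,5,6,7,8,9,9,9,9,10,10,11,12,15,15,15]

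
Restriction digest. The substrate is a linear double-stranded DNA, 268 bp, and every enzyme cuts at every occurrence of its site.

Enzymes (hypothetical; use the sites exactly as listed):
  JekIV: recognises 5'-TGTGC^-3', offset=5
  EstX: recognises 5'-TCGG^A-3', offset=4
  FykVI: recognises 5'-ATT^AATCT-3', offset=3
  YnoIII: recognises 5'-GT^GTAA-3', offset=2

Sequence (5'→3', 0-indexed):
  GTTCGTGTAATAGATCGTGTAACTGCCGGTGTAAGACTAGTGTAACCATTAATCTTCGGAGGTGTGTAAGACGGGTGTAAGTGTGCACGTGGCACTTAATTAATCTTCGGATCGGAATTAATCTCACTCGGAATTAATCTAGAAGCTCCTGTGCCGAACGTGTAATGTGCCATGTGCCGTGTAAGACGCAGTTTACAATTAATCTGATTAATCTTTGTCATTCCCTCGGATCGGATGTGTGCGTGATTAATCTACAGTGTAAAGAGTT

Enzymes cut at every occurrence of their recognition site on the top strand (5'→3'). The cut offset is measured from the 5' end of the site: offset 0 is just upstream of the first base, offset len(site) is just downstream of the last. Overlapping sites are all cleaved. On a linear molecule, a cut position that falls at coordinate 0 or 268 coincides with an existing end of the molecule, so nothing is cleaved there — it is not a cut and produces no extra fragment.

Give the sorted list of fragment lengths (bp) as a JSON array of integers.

[3,4,4,5,5,6,6,6,7,7,8,9,9,9,9,9,10,10,10,11,11,12,12,12,15,19,20,20]

Scan for sites:
  JekIV (TGTGC, off=5): starts [81, 149, 165, 172, 237] → cuts [86, 154, 170, 177, 242]
  EstX (TCGGA, off=4): starts [55, 106, 111, 127, 225, 230] → cuts [59, 110, 115, 131, 229, 234]
  FykVI (ATTAATCT, off=3): starts [47, 98, 116, 132, 197, 206, 245] → cuts [50, 101, 119, 135, 200, 209, 248]
  YnoIII (GTGTAA, off=2): starts [4, 16, 28, 39, 63, 74, 159, 178, 256] → cuts [6, 18, 30, 41, 65, 76, 161, 180, 258]

Pooled cuts: [6, 18, 30, 41, 50, 59, 65, 76, 86, 101, 110, 115, 119, 131, 135, 154, 161, 170, 177, 180, 200, 209, 229, 234, 242, 248, 258]

Fragment lengths:
  [0,6): 6 bp
  [6,18): 12 bp
  [18,30): 12 bp
  [30,41): 11 bp
  [41,50): 9 bp
  [50,59): 9 bp
  [59,65): 6 bp
  [65,76): 11 bp
  [76,86): 10 bp
  [86,101): 15 bp
  [101,110): 9 bp
  [110,115): 5 bp
  [115,119): 4 bp
  [119,131): 12 bp
  [131,135): 4 bp
  [135,154): 19 bp
  [154,161): 7 bp
  [161,170): 9 bp
  [170,177): 7 bp
  [177,180): 3 bp
  [180,200): 20 bp
  [200,209): 9 bp
  [209,229): 20 bp
  [229,234): 5 bp
  [234,242): 8 bp
  [242,248): 6 bp
  [248,258): 10 bp
  [258,268): 10 bp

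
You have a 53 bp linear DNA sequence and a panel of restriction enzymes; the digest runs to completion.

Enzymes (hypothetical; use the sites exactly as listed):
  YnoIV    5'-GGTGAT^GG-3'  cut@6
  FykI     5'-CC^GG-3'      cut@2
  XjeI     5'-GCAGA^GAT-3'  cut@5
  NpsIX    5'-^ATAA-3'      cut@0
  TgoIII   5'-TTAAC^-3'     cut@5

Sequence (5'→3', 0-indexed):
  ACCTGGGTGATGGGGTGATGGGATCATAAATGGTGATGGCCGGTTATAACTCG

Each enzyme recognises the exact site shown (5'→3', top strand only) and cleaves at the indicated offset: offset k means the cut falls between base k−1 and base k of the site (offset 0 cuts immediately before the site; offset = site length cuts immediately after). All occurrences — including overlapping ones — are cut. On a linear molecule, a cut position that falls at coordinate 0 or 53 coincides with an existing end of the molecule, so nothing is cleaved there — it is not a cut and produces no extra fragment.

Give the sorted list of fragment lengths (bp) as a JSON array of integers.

[4,4,6,8,8,11,12]

Per-enzyme occurrences:
  YnoIV GGTGATGG/6: at [5, 13, 31] ⇒ [11, 19, 37]
  FykI CCGG/2: at [39] ⇒ [41]
  XjeI (GCAGAGAT, off=5): no sites
  NpsIX ATAA/0: at [25, 45] ⇒ [25, 45]
  TgoIII (TTAAC, off=5): no sites

All cut coordinates (distinct, sorted): [11, 19, 25, 37, 41, 45]

Fragments:
  [0,11): 11 bp
  [11,19): 8 bp
  [19,25): 6 bp
  [25,37): 12 bp
  [37,41): 4 bp
  [41,45): 4 bp
  [45,53): 8 bp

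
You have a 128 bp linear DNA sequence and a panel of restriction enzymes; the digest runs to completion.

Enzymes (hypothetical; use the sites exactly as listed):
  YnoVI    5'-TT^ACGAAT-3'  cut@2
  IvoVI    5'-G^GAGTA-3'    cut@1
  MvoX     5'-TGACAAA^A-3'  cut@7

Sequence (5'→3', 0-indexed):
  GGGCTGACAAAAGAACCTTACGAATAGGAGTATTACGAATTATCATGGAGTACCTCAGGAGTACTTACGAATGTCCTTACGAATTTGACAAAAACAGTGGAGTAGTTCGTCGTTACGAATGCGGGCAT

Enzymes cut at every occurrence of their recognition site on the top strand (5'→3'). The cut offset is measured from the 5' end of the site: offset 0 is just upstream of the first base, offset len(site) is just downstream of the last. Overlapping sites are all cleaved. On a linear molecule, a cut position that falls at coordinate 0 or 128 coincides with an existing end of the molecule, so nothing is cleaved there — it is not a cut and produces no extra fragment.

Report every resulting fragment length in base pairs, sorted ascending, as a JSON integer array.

Per-enzyme occurrences:
  YnoVI TTACGAAT/2: at [17, 32, 64, 76, 112] ⇒ [19, 34, 66, 78, 114]
  IvoVI GGAGTA/1: at [26, 46, 57, 98] ⇒ [27, 47, 58, 99]
  MvoX TGACAAAA/7: at [4, 85] ⇒ [11, 92]

All cut coordinates (distinct, sorted): [11, 19, 27, 34, 47, 58, 66, 78, 92, 99, 114]

Fragment lengths:
  [0,11): 11 bp
  [11,19): 8 bp
  [19,27): 8 bp
  [27,34): 7 bp
  [34,47): 13 bp
  [47,58): 11 bp
  [58,66): 8 bp
  [66,78): 12 bp
  [78,92): 14 bp
  [92,99): 7 bp
  [99,114): 15 bp
  [114,128): 14 bp

[7,7,8,8,8,11,11,12,13,14,14,15]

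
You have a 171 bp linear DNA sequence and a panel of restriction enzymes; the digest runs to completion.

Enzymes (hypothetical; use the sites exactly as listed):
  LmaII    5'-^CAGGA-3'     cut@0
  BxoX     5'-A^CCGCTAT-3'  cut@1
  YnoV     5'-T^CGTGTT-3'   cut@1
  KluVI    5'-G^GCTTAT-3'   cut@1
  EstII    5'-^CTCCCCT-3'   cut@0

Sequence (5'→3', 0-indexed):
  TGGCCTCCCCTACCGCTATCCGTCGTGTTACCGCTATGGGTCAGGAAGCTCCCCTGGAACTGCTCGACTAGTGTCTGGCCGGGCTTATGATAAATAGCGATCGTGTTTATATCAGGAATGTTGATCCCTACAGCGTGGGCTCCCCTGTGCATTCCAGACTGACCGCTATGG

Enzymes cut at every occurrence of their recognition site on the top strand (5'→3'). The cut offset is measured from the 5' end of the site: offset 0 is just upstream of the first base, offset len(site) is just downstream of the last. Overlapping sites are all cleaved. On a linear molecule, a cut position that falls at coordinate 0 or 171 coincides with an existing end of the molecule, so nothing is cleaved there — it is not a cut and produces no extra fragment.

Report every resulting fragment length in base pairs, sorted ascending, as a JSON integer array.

[4,7,7,8,9,11,11,11,19,23,27,34]

Site scan:
  LmaII (CAGGA, off=0): starts [41, 112] → cuts [41, 112]
  BxoX (ACCGCTAT, off=1): starts [11, 29, 161] → cuts [12, 30, 162]
  YnoV (TCGTGTT, off=1): starts [22, 100] → cuts [23, 101]
  KluVI (GGCTTAT, off=1): starts [81] → cuts [82]
  EstII (CTCCCCT, off=0): starts [4, 48, 139] → cuts [4, 48, 139]

All cut coordinates (distinct, sorted): [4, 12, 23, 30, 41, 48, 82, 101, 112, 139, 162]

Fragment lengths:
  [0,4): 4 bp
  [4,12): 8 bp
  [12,23): 11 bp
  [23,30): 7 bp
  [30,41): 11 bp
  [41,48): 7 bp
  [48,82): 34 bp
  [82,101): 19 bp
  [101,112): 11 bp
  [112,139): 27 bp
  [139,162): 23 bp
  [162,171): 9 bp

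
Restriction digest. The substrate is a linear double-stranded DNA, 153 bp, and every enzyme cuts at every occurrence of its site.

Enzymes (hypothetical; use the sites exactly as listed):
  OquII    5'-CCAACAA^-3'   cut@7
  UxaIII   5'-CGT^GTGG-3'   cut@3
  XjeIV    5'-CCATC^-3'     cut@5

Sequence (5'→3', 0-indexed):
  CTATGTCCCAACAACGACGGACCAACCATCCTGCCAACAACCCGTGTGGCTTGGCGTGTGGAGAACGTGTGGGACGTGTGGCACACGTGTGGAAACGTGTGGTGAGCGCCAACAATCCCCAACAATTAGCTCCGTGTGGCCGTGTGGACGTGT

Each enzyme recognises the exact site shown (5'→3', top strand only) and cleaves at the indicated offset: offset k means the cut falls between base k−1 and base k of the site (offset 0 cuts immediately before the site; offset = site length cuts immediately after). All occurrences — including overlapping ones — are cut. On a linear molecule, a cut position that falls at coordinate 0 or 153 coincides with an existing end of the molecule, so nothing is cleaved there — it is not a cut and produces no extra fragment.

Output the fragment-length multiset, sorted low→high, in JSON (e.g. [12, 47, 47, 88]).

Site scan:
  OquII (CCAACAA, off=7): starts [7, 33, 108, 118] → cuts [14, 40, 115, 125]
  UxaIII (CGTGTGG, off=3): starts [42, 54, 65, 74, 85, 95, 132, 140] → cuts [45, 57, 68, 77, 88, 98, 135, 143]
  XjeIV (CCATC, off=5): starts [25] → cuts [30]

All cut coordinates (distinct, sorted): [14, 30, 40, 45, 57, 68, 77, 88, 98, 115, 125, 135, 143]

Fragments:
  [0,14): 14 bp
  [14,30): 16 bp
  [30,40): 10 bp
  [40,45): 5 bp
  [45,57): 12 bp
  [57,68): 11 bp
  [68,77): 9 bp
  [77,88): 11 bp
  [88,98): 10 bp
  [98,115): 17 bp
  [115,125): 10 bp
  [125,135): 10 bp
  [135,143): 8 bp
  [143,153): 10 bp

[5,8,9,10,10,10,10,10,11,11,12,14,16,17]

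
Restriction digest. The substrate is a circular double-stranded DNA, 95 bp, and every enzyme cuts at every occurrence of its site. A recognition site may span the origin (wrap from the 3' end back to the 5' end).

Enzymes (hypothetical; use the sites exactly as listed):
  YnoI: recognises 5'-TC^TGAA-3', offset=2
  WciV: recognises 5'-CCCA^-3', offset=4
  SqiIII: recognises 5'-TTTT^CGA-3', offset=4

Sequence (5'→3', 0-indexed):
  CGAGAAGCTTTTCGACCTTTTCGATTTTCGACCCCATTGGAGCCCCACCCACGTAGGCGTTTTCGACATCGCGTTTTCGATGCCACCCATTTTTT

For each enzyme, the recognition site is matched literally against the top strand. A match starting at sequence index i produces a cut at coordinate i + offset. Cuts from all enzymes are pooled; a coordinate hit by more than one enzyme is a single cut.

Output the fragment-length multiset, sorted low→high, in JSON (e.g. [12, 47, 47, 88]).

Scan for sites:
  YnoI (TCTGAA, off=2): no sites
  WciV (CCCA, off=4): starts [32, 43, 47, 85] → cuts [36, 47, 51, 89]
  SqiIII (TTTTCGA, off=4): starts [8, 17, 24, 59, 73, 91] → cuts [0, 12, 21, 28, 63, 77]

All cut coordinates (distinct, sorted): [0, 12, 21, 28, 36, 47, 51, 63, 77, 89]

Fragment lengths:
  0→12: 12 bp
  12→21: 9 bp
  21→28: 7 bp
  28→36: 8 bp
  36→47: 11 bp
  47→51: 4 bp
  51→63: 12 bp
  63→77: 14 bp
  77→89: 12 bp
  89→0 (wrap): 95-89+0 = 6 bp

[4,6,7,8,9,11,12,12,12,14]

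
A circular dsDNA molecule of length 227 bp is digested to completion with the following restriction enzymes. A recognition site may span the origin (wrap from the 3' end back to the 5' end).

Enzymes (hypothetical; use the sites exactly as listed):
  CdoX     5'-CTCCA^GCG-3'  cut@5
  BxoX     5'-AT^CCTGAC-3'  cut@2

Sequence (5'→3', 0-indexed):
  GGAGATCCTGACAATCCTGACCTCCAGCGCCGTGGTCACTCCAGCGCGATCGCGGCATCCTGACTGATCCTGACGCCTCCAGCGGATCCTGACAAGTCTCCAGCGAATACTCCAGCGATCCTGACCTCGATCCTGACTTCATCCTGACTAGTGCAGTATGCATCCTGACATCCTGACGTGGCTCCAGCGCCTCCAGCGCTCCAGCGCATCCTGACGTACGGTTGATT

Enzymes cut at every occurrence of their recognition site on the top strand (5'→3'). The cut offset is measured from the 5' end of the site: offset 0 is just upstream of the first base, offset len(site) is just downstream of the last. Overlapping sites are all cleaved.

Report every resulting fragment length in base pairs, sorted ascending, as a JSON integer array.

Per-enzyme occurrences:
  CdoX CTCCAGCG/5: at [21, 38, 76, 97, 109, 181, 190, 198] ⇒ [26, 43, 81, 102, 114, 186, 195, 203]
  BxoX ATCCTGAC/2: at [4, 13, 56, 66, 85, 117, 129, 140, 161, 169, 207] ⇒ [6, 15, 58, 68, 87, 119, 131, 142, 163, 171, 209]

All cut coordinates (distinct, sorted): [6, 15, 26, 43, 58, 68, 81, 87, 102, 114, 119, 131, 142, 163, 171, 186, 195, 203, 209]

Fragment lengths:
  6→15: 9 bp
  15→26: 11 bp
  26→43: 17 bp
  43→58: 15 bp
  58→68: 10 bp
  68→81: 13 bp
  81→87: 6 bp
  87→102: 15 bp
  102→114: 12 bp
  114→119: 5 bp
  119→131: 12 bp
  131→142: 11 bp
  142→163: 21 bp
  163→171: 8 bp
  171→186: 15 bp
  186→195: 9 bp
  195→203: 8 bp
  203→209: 6 bp
  209→6 (wrap): 227-209+6 = 24 bp

[5,6,6,8,8,9,9,10,11,11,12,12,13,15,15,15,17,21,24]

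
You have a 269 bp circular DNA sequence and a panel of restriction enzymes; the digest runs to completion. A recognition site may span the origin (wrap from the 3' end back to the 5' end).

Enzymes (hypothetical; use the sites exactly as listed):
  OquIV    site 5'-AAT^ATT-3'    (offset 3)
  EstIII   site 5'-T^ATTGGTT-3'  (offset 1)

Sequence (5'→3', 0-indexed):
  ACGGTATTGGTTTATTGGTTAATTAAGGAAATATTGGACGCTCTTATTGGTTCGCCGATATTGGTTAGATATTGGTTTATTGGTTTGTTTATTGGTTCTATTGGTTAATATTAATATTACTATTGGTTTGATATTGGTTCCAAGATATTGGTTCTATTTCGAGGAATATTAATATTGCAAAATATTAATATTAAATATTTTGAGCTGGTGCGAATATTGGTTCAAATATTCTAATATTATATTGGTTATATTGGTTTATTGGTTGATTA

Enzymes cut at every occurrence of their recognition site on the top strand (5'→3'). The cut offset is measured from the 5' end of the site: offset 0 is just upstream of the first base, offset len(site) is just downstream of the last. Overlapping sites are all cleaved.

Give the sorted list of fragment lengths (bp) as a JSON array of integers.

Per-enzyme occurrences:
  OquIV AATATT/3: at [29, 106, 112, 164, 170, 180, 186, 193, 212, 224, 232] ⇒ [32, 109, 115, 167, 173, 183, 189, 196, 215, 227, 235]
  EstIII TATTGGTT/1: at [4, 12, 44, 58, 69, 77, 89, 98, 120, 131, 145, 214, 239, 248, 256] ⇒ [5, 13, 45, 59, 70, 78, 90, 99, 121, 132, 146, 215, 240, 249, 257]

All cut coordinates (distinct, sorted): [5, 13, 32, 45, 59, 70, 78, 90, 99, 109, 115, 121, 132, 146, 167, 173, 183, 189, 196, 215, 227, 235, 240, 249, 257]

Fragments:
  5→13: 8 bp
  13→32: 19 bp
  32→45: 13 bp
  45→59: 14 bp
  59→70: 11 bp
  70→78: 8 bp
  78→90: 12 bp
  90→99: 9 bp
  99→109: 10 bp
  109→115: 6 bp
  115→121: 6 bp
  121→132: 11 bp
  132→146: 14 bp
  146→167: 21 bp
  167→173: 6 bp
  173→183: 10 bp
  183→189: 6 bp
  189→196: 7 bp
  196→215: 19 bp
  215→227: 12 bp
  227→235: 8 bp
  235→240: 5 bp
  240→249: 9 bp
  249→257: 8 bp
  257→5 (wrap): 269-257+5 = 17 bp

[5,6,6,6,6,7,8,8,8,8,9,9,10,10,11,11,12,12,13,14,14,17,19,19,21]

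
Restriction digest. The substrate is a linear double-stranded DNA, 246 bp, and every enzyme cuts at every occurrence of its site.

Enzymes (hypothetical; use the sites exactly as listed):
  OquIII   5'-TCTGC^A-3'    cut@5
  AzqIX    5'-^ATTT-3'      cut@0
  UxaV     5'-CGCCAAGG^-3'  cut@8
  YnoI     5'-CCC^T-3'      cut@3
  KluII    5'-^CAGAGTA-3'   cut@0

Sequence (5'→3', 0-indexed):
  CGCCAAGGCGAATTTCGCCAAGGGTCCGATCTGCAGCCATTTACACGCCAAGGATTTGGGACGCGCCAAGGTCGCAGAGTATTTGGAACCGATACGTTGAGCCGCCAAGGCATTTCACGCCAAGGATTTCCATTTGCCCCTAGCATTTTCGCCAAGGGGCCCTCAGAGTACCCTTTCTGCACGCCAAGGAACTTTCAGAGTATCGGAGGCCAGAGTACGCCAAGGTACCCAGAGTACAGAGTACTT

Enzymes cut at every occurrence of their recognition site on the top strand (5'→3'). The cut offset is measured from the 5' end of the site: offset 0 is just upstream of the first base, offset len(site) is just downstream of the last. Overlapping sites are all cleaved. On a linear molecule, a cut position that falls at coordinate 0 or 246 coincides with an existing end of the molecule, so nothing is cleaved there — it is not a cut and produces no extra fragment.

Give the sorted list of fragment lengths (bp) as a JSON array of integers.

Scan for sites:
  OquIII TCTGCA/5: at [29, 175] ⇒ [34, 180]
  AzqIX ATTT/0: at [11, 38, 53, 80, 111, 125, 131, 144] ⇒ [11, 38, 53, 80, 111, 125, 131, 144]
  UxaV CGCCAAGG/8: at [0, 15, 45, 63, 102, 117, 149, 181, 217] ⇒ [8, 23, 53, 71, 110, 125, 157, 189, 225]
  YnoI CCCT/3: at [137, 159, 170] ⇒ [140, 162, 173]
  KluII CAGAGTA/0: at [74, 163, 195, 210, 229, 236] ⇒ [74, 163, 195, 210, 229, 236]

All cut coordinates (distinct, sorted): [8, 11, 23, 34, 38, 53, 71, 74, 80, 110, 111, 125, 131, 140, 144, 157, 162, 163, 173, 180, 189, 195, 210, 225, 229, 236]

Fragments:
  [0,8): 8 bp
  [8,11): 3 bp
  [11,23): 12 bp
  [23,34): 11 bp
  [34,38): 4 bp
  [38,53): 15 bp
  [53,71): 18 bp
  [71,74): 3 bp
  [74,80): 6 bp
  [80,110): 30 bp
  [110,111): 1 bp
  [111,125): 14 bp
  [125,131): 6 bp
  [131,140): 9 bp
  [140,144): 4 bp
  [144,157): 13 bp
  [157,162): 5 bp
  [162,163): 1 bp
  [163,173): 10 bp
  [173,180): 7 bp
  [180,189): 9 bp
  [189,195): 6 bp
  [195,210): 15 bp
  [210,225): 15 bp
  [225,229): 4 bp
  [229,236): 7 bp
  [236,246): 10 bp

[1,1,3,3,4,4,4,5,6,6,6,7,7,8,9,9,10,10,11,12,13,14,15,15,15,18,30]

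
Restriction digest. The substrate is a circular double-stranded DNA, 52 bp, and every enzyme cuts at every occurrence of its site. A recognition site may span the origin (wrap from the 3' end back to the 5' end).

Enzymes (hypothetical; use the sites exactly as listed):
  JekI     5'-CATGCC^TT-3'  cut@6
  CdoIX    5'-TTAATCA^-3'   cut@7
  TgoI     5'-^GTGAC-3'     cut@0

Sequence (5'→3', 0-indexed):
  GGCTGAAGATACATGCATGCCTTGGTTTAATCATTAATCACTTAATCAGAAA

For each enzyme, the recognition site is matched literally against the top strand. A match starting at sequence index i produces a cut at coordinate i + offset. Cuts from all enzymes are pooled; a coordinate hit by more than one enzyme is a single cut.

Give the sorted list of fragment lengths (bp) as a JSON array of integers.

[7,8,12,25]

Per-enzyme occurrences:
  JekI CATGCCTT/6: at [15] ⇒ [21]
  CdoIX TTAATCA/7: at [26, 33, 41] ⇒ [33, 40, 48]
  TgoI (GTGAC, off=0): no sites

All cut coordinates (distinct, sorted): [21, 33, 40, 48]

Fragments:
  21→33: 12 bp
  33→40: 7 bp
  40→48: 8 bp
  48→21 (wrap): 52-48+21 = 25 bp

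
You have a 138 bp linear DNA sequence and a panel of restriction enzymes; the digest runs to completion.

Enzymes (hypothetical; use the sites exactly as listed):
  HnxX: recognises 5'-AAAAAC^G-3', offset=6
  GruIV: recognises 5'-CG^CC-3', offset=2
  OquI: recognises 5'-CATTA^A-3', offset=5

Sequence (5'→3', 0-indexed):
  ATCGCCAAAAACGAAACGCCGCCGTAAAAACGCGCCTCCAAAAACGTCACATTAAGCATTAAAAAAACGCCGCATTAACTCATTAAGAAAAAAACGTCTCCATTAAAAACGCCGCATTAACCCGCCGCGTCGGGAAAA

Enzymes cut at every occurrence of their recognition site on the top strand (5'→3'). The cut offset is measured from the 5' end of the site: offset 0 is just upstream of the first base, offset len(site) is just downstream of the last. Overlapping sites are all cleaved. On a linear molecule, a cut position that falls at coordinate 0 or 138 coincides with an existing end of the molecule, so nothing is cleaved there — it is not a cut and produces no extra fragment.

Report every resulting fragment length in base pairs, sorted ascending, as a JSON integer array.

Site scan:
  HnxX (AAAAACG, off=6): starts [6, 25, 39, 62, 89, 104] → cuts [12, 31, 45, 68, 95, 110]
  GruIV (CGCC, off=2): starts [2, 16, 19, 32, 67, 109, 122] → cuts [4, 18, 21, 34, 69, 111, 124]
  OquI (CATTAA, off=5): starts [49, 56, 72, 80, 100, 114] → cuts [54, 61, 77, 85, 105, 119]

Pooled cuts: [4, 12, 18, 21, 31, 34, 45, 54, 61, 68, 69, 77, 85, 95, 105, 110, 111, 119, 124]

Fragments:
  [0,4): 4 bp
  [4,12): 8 bp
  [12,18): 6 bp
  [18,21): 3 bp
  [21,31): 10 bp
  [31,34): 3 bp
  [34,45): 11 bp
  [45,54): 9 bp
  [54,61): 7 bp
  [61,68): 7 bp
  [68,69): 1 bp
  [69,77): 8 bp
  [77,85): 8 bp
  [85,95): 10 bp
  [95,105): 10 bp
  [105,110): 5 bp
  [110,111): 1 bp
  [111,119): 8 bp
  [119,124): 5 bp
  [124,138): 14 bp

[1,1,3,3,4,5,5,6,7,7,8,8,8,8,9,10,10,10,11,14]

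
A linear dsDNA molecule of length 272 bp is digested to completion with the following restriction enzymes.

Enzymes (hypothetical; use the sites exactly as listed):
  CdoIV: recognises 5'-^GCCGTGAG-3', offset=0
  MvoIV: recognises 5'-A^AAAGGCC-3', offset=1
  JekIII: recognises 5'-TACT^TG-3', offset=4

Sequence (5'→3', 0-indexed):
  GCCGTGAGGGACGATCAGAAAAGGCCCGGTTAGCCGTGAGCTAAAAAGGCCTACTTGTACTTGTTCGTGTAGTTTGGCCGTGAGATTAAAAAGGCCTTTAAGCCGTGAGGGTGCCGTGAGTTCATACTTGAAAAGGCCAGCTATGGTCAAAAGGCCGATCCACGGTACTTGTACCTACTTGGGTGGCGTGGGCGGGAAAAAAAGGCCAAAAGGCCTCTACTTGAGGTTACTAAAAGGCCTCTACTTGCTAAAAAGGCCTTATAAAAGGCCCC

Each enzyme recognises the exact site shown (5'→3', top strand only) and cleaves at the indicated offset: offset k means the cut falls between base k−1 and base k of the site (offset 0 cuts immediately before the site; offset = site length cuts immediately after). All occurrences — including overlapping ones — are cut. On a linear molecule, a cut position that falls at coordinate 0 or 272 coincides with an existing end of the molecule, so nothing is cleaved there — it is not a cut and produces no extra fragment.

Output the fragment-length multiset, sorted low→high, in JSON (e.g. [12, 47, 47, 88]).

Scan for sites:
  CdoIV (GCCGTGAG, off=0): starts [0, 32, 76, 101, 112] → cuts [32, 76, 101, 112] (position 0 is a terminus of the linear molecule — no cut)
  MvoIV (AAAAGGCC, off=1): starts [18, 43, 88, 130, 148, 199, 207, 231, 250, 262] → cuts [19, 44, 89, 131, 149, 200, 208, 232, 251, 263]
  JekIII (TACTTG, off=4): starts [51, 57, 124, 165, 175, 217, 241] → cuts [55, 61, 128, 169, 179, 221, 245]

Pooled cuts: [19, 32, 44, 55, 61, 76, 89, 101, 112, 128, 131, 149, 169, 179, 200, 208, 221, 232, 245, 251, 263]

Fragment lengths:
  [0,19): 19 bp
  [19,32): 13 bp
  [32,44): 12 bp
  [44,55): 11 bp
  [55,61): 6 bp
  [61,76): 15 bp
  [76,89): 13 bp
  [89,101): 12 bp
  [101,112): 11 bp
  [112,128): 16 bp
  [128,131): 3 bp
  [131,149): 18 bp
  [149,169): 20 bp
  [169,179): 10 bp
  [179,200): 21 bp
  [200,208): 8 bp
  [208,221): 13 bp
  [221,232): 11 bp
  [232,245): 13 bp
  [245,251): 6 bp
  [251,263): 12 bp
  [263,272): 9 bp

[3,6,6,8,9,10,11,11,11,12,12,12,13,13,13,13,15,16,18,19,20,21]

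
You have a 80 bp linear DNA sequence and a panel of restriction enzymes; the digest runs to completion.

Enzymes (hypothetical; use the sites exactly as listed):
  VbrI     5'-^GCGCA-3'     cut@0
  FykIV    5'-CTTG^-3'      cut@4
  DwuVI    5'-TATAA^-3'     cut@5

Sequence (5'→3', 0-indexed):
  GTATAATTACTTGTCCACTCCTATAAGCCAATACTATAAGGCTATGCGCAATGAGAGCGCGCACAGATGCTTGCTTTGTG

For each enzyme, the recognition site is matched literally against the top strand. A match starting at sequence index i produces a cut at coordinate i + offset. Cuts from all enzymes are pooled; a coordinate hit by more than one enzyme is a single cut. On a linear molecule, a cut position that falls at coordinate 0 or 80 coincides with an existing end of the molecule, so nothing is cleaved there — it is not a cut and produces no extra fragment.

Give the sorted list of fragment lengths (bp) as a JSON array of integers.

[6,6,7,7,13,13,13,15]

Site scan:
  VbrI GCGCA/0: at [45, 58] ⇒ [45, 58]
  FykIV CTTG/4: at [9, 69] ⇒ [13, 73]
  DwuVI TATAA/5: at [1, 21, 34] ⇒ [6, 26, 39]

All cut coordinates (distinct, sorted): [6, 13, 26, 39, 45, 58, 73]

Fragment lengths:
  [0,6): 6 bp
  [6,13): 7 bp
  [13,26): 13 bp
  [26,39): 13 bp
  [39,45): 6 bp
  [45,58): 13 bp
  [58,73): 15 bp
  [73,80): 7 bp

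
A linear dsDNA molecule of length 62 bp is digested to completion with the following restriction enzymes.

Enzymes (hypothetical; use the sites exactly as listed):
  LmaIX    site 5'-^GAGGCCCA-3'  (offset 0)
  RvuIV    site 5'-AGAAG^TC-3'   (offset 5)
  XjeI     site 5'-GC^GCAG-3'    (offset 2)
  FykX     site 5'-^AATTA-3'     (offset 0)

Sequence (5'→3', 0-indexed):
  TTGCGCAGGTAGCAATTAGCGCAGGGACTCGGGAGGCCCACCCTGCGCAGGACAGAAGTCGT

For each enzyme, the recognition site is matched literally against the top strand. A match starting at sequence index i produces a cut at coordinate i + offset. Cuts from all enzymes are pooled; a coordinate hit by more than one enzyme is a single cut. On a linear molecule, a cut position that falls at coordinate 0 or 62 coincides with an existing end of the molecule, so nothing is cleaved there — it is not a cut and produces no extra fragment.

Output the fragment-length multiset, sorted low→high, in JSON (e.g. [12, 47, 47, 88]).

[4,4,7,9,12,12,14]

Per-enzyme occurrences:
  LmaIX GAGGCCCA/0: at [32] ⇒ [32]
  RvuIV AGAAGTC/5: at [53] ⇒ [58]
  XjeI GCGCAG/2: at [2, 18, 44] ⇒ [4, 20, 46]
  FykX AATTA/0: at [13] ⇒ [13]

All cut coordinates (distinct, sorted): [4, 13, 20, 32, 46, 58]

Fragments:
  [0,4): 4 bp
  [4,13): 9 bp
  [13,20): 7 bp
  [20,32): 12 bp
  [32,46): 14 bp
  [46,58): 12 bp
  [58,62): 4 bp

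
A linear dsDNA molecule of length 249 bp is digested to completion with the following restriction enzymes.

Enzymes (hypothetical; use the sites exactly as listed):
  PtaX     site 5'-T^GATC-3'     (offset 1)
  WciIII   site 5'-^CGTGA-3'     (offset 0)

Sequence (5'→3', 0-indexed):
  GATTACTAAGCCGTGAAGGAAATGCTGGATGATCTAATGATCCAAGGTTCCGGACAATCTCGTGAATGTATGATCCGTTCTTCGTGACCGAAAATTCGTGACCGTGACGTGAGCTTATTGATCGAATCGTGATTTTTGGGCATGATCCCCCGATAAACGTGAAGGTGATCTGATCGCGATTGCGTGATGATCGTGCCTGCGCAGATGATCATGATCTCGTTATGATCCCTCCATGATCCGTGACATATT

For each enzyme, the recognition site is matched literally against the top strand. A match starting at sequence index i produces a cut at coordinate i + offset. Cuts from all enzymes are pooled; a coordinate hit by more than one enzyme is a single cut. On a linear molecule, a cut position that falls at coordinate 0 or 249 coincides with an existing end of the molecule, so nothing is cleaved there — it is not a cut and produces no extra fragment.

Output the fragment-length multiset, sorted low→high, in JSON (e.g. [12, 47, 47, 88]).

Site scan:
  PtaX (TGATC, off=1): starts [29, 37, 70, 118, 142, 165, 170, 187, 205, 211, 222, 233] → cuts [30, 38, 71, 119, 143, 166, 171, 188, 206, 212, 223, 234]
  WciIII (CGTGA, off=0): starts [11, 60, 82, 96, 102, 107, 127, 157, 182, 238] → cuts [11, 60, 82, 96, 102, 107, 127, 157, 182, 238]

Pooled cuts: [11, 30, 38, 60, 71, 82, 96, 102, 107, 119, 127, 143, 157, 166, 171, 182, 188, 206, 212, 223, 234, 238]

Fragment lengths:
  [0,11): 11 bp
  [11,30): 19 bp
  [30,38): 8 bp
  [38,60): 22 bp
  [60,71): 11 bp
  [71,82): 11 bp
  [82,96): 14 bp
  [96,102): 6 bp
  [102,107): 5 bp
  [107,119): 12 bp
  [119,127): 8 bp
  [127,143): 16 bp
  [143,157): 14 bp
  [157,166): 9 bp
  [166,171): 5 bp
  [171,182): 11 bp
  [182,188): 6 bp
  [188,206): 18 bp
  [206,212): 6 bp
  [212,223): 11 bp
  [223,234): 11 bp
  [234,238): 4 bp
  [238,249): 11 bp

[4,5,5,6,6,6,8,8,9,11,11,11,11,11,11,11,12,14,14,16,18,19,22]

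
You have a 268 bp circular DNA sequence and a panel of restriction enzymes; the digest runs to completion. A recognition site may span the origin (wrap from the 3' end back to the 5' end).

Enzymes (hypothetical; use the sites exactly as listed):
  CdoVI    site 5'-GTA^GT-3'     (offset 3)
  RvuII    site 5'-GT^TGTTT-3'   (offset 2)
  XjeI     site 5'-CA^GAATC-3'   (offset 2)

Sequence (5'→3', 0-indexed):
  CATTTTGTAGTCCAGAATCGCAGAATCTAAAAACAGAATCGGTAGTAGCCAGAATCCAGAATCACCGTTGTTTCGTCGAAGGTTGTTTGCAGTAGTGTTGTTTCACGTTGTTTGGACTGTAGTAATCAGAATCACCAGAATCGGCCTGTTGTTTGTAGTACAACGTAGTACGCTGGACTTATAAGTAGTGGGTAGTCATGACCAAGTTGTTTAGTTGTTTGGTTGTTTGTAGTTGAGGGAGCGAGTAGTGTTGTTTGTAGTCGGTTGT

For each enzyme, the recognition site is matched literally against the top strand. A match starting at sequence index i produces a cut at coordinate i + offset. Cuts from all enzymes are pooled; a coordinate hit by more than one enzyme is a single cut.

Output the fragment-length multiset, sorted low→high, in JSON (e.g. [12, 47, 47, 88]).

Site scan:
  CdoVI (GTAGT, off=3): starts [6, 41, 91, 118, 154, 164, 184, 191, 228, 244, 256] → cuts [9, 44, 94, 121, 157, 167, 187, 194, 231, 247, 259]
  RvuII (GTTGTTT, off=2): starts [66, 81, 96, 106, 147, 205, 213, 221, 249] → cuts [68, 83, 98, 108, 149, 207, 215, 223, 251]
  XjeI (CAGAATC, off=2): starts [12, 20, 33, 49, 56, 126, 135] → cuts [14, 22, 35, 51, 58, 128, 137]

Pooled cuts: [9, 14, 22, 35, 44, 51, 58, 68, 83, 94, 98, 108, 121, 128, 137, 149, 157, 167, 187, 194, 207, 215, 223, 231, 247, 251, 259]

Fragments:
  9→14: 5 bp
  14→22: 8 bp
  22→35: 13 bp
  35→44: 9 bp
  44→51: 7 bp
  51→58: 7 bp
  58→68: 10 bp
  68→83: 15 bp
  83→94: 11 bp
  94→98: 4 bp
  98→108: 10 bp
  108→121: 13 bp
  121→128: 7 bp
  128→137: 9 bp
  137→149: 12 bp
  149→157: 8 bp
  157→167: 10 bp
  167→187: 20 bp
  187→194: 7 bp
  194→207: 13 bp
  207→215: 8 bp
  215→223: 8 bp
  223→231: 8 bp
  231→247: 16 bp
  247→251: 4 bp
  251→259: 8 bp
  259→9 (wrap): 268-259+9 = 18 bp

[4,4,5,7,7,7,7,8,8,8,8,8,8,9,9,10,10,10,11,12,13,13,13,15,16,18,20]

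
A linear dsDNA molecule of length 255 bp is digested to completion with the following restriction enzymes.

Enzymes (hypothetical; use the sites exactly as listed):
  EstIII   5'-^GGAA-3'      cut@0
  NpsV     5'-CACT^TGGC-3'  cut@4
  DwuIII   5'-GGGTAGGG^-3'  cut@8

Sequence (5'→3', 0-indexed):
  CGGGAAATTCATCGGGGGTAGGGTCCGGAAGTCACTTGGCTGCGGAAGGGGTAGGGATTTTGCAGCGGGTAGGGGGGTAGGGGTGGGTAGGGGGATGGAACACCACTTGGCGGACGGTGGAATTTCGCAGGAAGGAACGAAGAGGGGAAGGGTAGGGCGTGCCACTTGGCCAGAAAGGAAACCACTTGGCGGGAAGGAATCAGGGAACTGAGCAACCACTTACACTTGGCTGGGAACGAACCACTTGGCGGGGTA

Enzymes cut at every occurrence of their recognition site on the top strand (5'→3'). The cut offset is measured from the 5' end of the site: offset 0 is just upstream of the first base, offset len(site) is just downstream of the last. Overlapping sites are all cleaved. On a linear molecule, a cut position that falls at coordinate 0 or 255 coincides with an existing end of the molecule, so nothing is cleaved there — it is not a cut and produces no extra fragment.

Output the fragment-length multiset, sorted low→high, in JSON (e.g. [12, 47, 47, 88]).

[2,3,4,4,4,5,6,7,8,8,9,10,10,10,10,10,11,11,11,12,12,13,13,18,21,23]

Per-enzyme occurrences:
  EstIII GGAA/0: at [2, 26, 43, 96, 118, 129, 133, 145, 176, 191, 195, 203, 232] ⇒ [2, 26, 43, 96, 118, 129, 133, 145, 176, 191, 195, 203, 232]
  NpsV CACTTGGC/4: at [32, 103, 162, 182, 222, 241] ⇒ [36, 107, 166, 186, 226, 245]
  DwuIII GGGTAGGG/8: at [15, 48, 66, 74, 84, 149] ⇒ [23, 56, 74, 82, 92, 157]

All cut coordinates (distinct, sorted): [2, 23, 26, 36, 43, 56, 74, 82, 92, 96, 107, 118, 129, 133, 145, 157, 166, 176, 186, 191, 195, 203, 226, 232, 245]

Fragment lengths:
  [0,2): 2 bp
  [2,23): 21 bp
  [23,26): 3 bp
  [26,36): 10 bp
  [36,43): 7 bp
  [43,56): 13 bp
  [56,74): 18 bp
  [74,82): 8 bp
  [82,92): 10 bp
  [92,96): 4 bp
  [96,107): 11 bp
  [107,118): 11 bp
  [118,129): 11 bp
  [129,133): 4 bp
  [133,145): 12 bp
  [145,157): 12 bp
  [157,166): 9 bp
  [166,176): 10 bp
  [176,186): 10 bp
  [186,191): 5 bp
  [191,195): 4 bp
  [195,203): 8 bp
  [203,226): 23 bp
  [226,232): 6 bp
  [232,245): 13 bp
  [245,255): 10 bp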